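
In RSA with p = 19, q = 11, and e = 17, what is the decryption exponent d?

53

φ(n) = (p−1)(q−1) = 18·10 = 180.
Need d with 17·d ≡ 1 (mod 180). Apply the extended Euclidean algorithm:
180 = 10*17 + 10
17 = 1*10 + 7
10 = 1*7 + 3
7 = 2*3 + 1
3 = 3*1 + 0
Back-substitute:
1 = 7 − 2·3
1 = −2·10 + 3·7
1 = 3·17 − 5·10
1 = −5·180 + 53·17
So 17·53 ≡ 1 (mod 180), hence d = 53.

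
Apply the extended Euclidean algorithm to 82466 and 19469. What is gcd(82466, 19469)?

Euclidean algorithm:
82466 = 4×19469 + 4590
19469 = 4×4590 + 1109
4590 = 4×1109 + 154
1109 = 7×154 + 31
154 = 4×31 + 30
31 = 1×30 + 1
30 = 30×1 + 0
gcd(82466, 19469) = 1.
Express as a combination:
1 = 31 − 30
1 = −154 + 5·31
1 = 5·1109 − 36·154
1 = −36·4590 + 149·1109
1 = 149·19469 − 632·4590
1 = −632·82466 + 2677·19469
So 1 = (-632)·82466 + (2677)·19469.

1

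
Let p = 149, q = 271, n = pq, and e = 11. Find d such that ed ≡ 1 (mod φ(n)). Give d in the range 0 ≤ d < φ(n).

φ(n) = (p−1)(q−1) = 148·270 = 39960.
Need d with 11·d ≡ 1 (mod 39960). Apply the extended Euclidean algorithm:
39960 = 3632·11 + 8
11 = 1·8 + 3
8 = 2·3 + 2
3 = 1·2 + 1
2 = 2·1 + 0
Back-substitute:
1 = 3 − 2
1 = −8 + 3·3
1 = 3·11 − 4·8
1 = −4·39960 + 14531·11
So 11·14531 ≡ 1 (mod 39960), hence d = 14531.

14531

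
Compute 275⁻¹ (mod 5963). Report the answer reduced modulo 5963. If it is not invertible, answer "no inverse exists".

2125

gcd(5963, 275) by repeated division:
5963 = 21·275 + 188
275 = 1·188 + 87
188 = 2·87 + 14
87 = 6·14 + 3
14 = 4·3 + 2
3 = 1·2 + 1
2 = 2·1 + 0
gcd = 1, so the inverse exists. Back-substitute:
1 = 3 − 2
1 = −14 + 5·3
1 = 5·87 − 31·14
1 = −31·188 + 67·87
1 = 67·275 − 98·188
1 = −98·5963 + 2125·275
So 275·2125 ≡ 1 (mod 5963).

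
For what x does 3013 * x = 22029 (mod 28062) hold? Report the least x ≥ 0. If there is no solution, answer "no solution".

23487

First find gcd(3013, 28062):
28062 = 9·3013 + 945
3013 = 3·945 + 178
945 = 5·178 + 55
178 = 3·55 + 13
55 = 4·13 + 3
13 = 4·3 + 1
3 = 3·1 + 0
gcd = 1, so a unique solution mod 28062 exists.
Back-substitute for the Bézout coefficients:
1 = 13 − 4·3
1 = −4·55 + 17·13
1 = 17·178 − 55·55
1 = −55·945 + 292·178
1 = 292·3013 − 931·945
1 = −931·28062 + 8671·3013
So 3013·(8671) ≡ 1 (mod 28062), giving 3013⁻¹ ≡ 8671.
x ≡ 3013⁻¹·22029 ≡ 8671·22029 ≡ 23487 (mod 28062).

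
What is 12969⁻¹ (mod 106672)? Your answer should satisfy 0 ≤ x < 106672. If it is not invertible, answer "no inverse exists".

102617

Run Euclid on (106672, 12969):
106672 = 8×12969 + 2920
12969 = 4×2920 + 1289
2920 = 2×1289 + 342
1289 = 3×342 + 263
342 = 1×263 + 79
263 = 3×79 + 26
79 = 3×26 + 1
26 = 26×1 + 0
Since gcd(12969, 106672) = 1, back-substitute to write 1 as a combination:
1 = 79 − 3·26
1 = −3·263 + 10·79
1 = 10·342 − 13·263
1 = −13·1289 + 49·342
1 = 49·2920 − 111·1289
1 = −111·12969 + 493·2920
1 = 493·106672 − 4055·12969
Thus 12969·(-4055) ≡ 1 (mod 106672); reducing, -4055 mod 106672 = 102617.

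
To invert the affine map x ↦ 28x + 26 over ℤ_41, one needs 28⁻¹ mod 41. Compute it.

Extended Euclidean algorithm:
41 = 1*28 + 13
28 = 2*13 + 2
13 = 6*2 + 1
2 = 2*1 + 0
Since gcd(28, 41) = 1, back-substitute to write 1 as a combination:
1 = 13 − 6·2
1 = −6·28 + 13·13
1 = 13·41 − 19·28
Thus 28·(-19) ≡ 1 (mod 41); reducing, -19 mod 41 = 22.

22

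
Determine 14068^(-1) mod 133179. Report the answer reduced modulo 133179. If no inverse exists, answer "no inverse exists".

22957

Apply the Euclidean algorithm to 133179 and 14068:
133179 = 9×14068 + 6567
14068 = 2×6567 + 934
6567 = 7×934 + 29
934 = 32×29 + 6
29 = 4×6 + 5
6 = 1×5 + 1
5 = 5×1 + 0
Since gcd(14068, 133179) = 1, back-substitute to write 1 as a combination:
1 = 6 − 5
1 = −29 + 5·6
1 = 5·934 − 161·29
1 = −161·6567 + 1132·934
1 = 1132·14068 − 2425·6567
1 = −2425·133179 + 22957·14068
So 14068·22957 ≡ 1 (mod 133179).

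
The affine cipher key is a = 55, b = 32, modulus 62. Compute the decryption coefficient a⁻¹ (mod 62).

gcd(62, 55) by repeated division:
62 = 1×55 + 7
55 = 7×7 + 6
7 = 1×6 + 1
6 = 6×1 + 0
Since gcd(55, 62) = 1, back-substitute to write 1 as a combination:
1 = 7 − 6
1 = −55 + 8·7
1 = 8·62 − 9·55
Hence 55⁻¹ ≡ -9 ≡ 53 (mod 62).

53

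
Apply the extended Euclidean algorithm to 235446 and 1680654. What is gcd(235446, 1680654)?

6

Apply Euclid's algorithm to 1680654 and 235446:
1680654 = 7×235446 + 32532
235446 = 7×32532 + 7722
32532 = 4×7722 + 1644
7722 = 4×1644 + 1146
1644 = 1×1146 + 498
1146 = 2×498 + 150
498 = 3×150 + 48
150 = 3×48 + 6
48 = 8×6 + 0
gcd(235446, 1680654) = 6.
Back-substituting:
6 = 150 − 3·48
6 = −3·498 + 10·150
6 = 10·1146 − 23·498
6 = −23·1644 + 33·1146
6 = 33·7722 − 155·1644
6 = −155·32532 + 653·7722
6 = 653·235446 − 4726·32532
6 = −4726·1680654 + 33735·235446
So 6 = (-4726)·1680654 + (33735)·235446.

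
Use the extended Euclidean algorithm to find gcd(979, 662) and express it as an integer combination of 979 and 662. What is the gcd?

1

Repeated division:
979 = 1×662 + 317
662 = 2×317 + 28
317 = 11×28 + 9
28 = 3×9 + 1
9 = 9×1 + 0
gcd(979, 662) = 1.
Working backward:
1 = 28 − 3·9
1 = −3·317 + 34·28
1 = 34·662 − 71·317
1 = −71·979 + 105·662
So 1 = (-71)·979 + (105)·662.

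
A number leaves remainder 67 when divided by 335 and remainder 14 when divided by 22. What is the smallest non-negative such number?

2412

Write x = 67 + 335·k. Then 335·k ≡ 14 − 67 ≡ 13 (mod 22).
Need 335⁻¹ mod 22. Extended Euclid on (22, 5):
22 = 4*5 + 2
5 = 2*2 + 1
2 = 2*1 + 0
Back-substitute:
1 = 5 − 2·2
1 = −2·22 + 9·5
335⁻¹ ≡ 9 (mod 22), so k ≡ 9·13 ≡ 7 (mod 22).
x = 67 + 335·7 = 2412.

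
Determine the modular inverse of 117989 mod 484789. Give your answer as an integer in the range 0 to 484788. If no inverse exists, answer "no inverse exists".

Run Euclid on (484789, 117989):
484789 = 4×117989 + 12833
117989 = 9×12833 + 2492
12833 = 5×2492 + 373
2492 = 6×373 + 254
373 = 1×254 + 119
254 = 2×119 + 16
119 = 7×16 + 7
16 = 2×7 + 2
7 = 3×2 + 1
2 = 2×1 + 0
Since gcd(117989, 484789) = 1, back-substitute to write 1 as a combination:
1 = 7 − 3·2
1 = −3·16 + 7·7
1 = 7·119 − 52·16
1 = −52·254 + 111·119
1 = 111·373 − 163·254
1 = −163·2492 + 1089·373
1 = 1089·12833 − 5608·2492
1 = −5608·117989 + 51561·12833
1 = 51561·484789 − 211852·117989
Thus 117989·(-211852) ≡ 1 (mod 484789); reducing, -211852 mod 484789 = 272937.

272937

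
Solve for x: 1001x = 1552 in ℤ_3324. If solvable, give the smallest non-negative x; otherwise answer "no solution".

First find gcd(1001, 3324):
3324 = 3×1001 + 321
1001 = 3×321 + 38
321 = 8×38 + 17
38 = 2×17 + 4
17 = 4×4 + 1
4 = 4×1 + 0
gcd = 1, so a unique solution mod 3324 exists.
Back-substitute for the Bézout coefficients:
1 = 17 − 4·4
1 = −4·38 + 9·17
1 = 9·321 − 76·38
1 = −76·1001 + 237·321
1 = 237·3324 − 787·1001
So 1001·(-787) ≡ 1 (mod 3324), giving 1001⁻¹ ≡ 2537.
x ≡ 1001⁻¹·1552 ≡ 2537·1552 ≡ 1808 (mod 3324).

1808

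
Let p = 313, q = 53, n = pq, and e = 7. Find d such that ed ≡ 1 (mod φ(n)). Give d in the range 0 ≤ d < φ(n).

9271

φ(n) = (p−1)(q−1) = 312·52 = 16224.
Need d with 7·d ≡ 1 (mod 16224). Apply the extended Euclidean algorithm:
16224 = 2317*7 + 5
7 = 1*5 + 2
5 = 2*2 + 1
2 = 2*1 + 0
Back-substitute:
1 = 5 − 2·2
1 = −2·7 + 3·5
1 = 3·16224 − 6953·7
So 7·(-6953) ≡ 1 (mod 16224), hence d ≡ -6953 ≡ 9271 (mod 16224).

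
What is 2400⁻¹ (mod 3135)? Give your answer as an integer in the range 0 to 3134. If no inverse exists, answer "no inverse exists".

Compute gcd(2400, 3135):
3135 = 1*2400 + 735
2400 = 3*735 + 195
735 = 3*195 + 150
195 = 1*150 + 45
150 = 3*45 + 15
45 = 3*15 + 0
gcd(2400, 3135) = 15 ≠ 1, so 2400 has no multiplicative inverse modulo 3135.

no inverse exists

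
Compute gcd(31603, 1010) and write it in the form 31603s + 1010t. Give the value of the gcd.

1

Euclidean algorithm:
31603 = 31*1010 + 293
1010 = 3*293 + 131
293 = 2*131 + 31
131 = 4*31 + 7
31 = 4*7 + 3
7 = 2*3 + 1
3 = 3*1 + 0
gcd(31603, 1010) = 1.
Express as a combination:
1 = 7 − 2·3
1 = −2·31 + 9·7
1 = 9·131 − 38·31
1 = −38·293 + 85·131
1 = 85·1010 − 293·293
1 = −293·31603 + 9168·1010
So 1 = (-293)·31603 + (9168)·1010.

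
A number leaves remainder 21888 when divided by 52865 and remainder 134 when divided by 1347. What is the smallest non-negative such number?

21009293

Write x = 21888 + 52865·k. Then 52865·k ≡ 134 − 21888 ≡ 1145 (mod 1347).
Need 52865⁻¹ mod 1347. Extended Euclid on (1347, 332):
1347 = 4×332 + 19
332 = 17×19 + 9
19 = 2×9 + 1
9 = 9×1 + 0
Back-substitute:
1 = 19 − 2·9
1 = −2·332 + 35·19
1 = 35·1347 − 142·332
52865⁻¹ ≡ 1205 (mod 1347), so k ≡ 1205·1145 ≡ 397 (mod 1347).
x = 21888 + 52865·397 = 21009293.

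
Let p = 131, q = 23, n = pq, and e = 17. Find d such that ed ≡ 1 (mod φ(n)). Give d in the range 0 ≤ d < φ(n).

673

φ(n) = (p−1)(q−1) = 130·22 = 2860.
Need d with 17·d ≡ 1 (mod 2860). Apply the extended Euclidean algorithm:
2860 = 168*17 + 4
17 = 4*4 + 1
4 = 4*1 + 0
Back-substitute:
1 = 17 − 4·4
1 = −4·2860 + 673·17
So 17·673 ≡ 1 (mod 2860), hence d = 673.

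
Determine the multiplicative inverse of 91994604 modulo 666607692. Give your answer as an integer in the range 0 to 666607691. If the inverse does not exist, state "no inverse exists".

Euclidean algorithm on 666607692, 91994604:
666607692 = 7*91994604 + 22645464
91994604 = 4*22645464 + 1412748
22645464 = 16*1412748 + 41496
1412748 = 34*41496 + 1884
41496 = 22*1884 + 48
1884 = 39*48 + 12
48 = 4*12 + 0
Since gcd = 12 > 1, 91994604 is not a unit mod 666607692.

no inverse exists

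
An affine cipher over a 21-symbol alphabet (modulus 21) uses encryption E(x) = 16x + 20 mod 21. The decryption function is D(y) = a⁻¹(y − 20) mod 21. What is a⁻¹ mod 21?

4

Extended Euclidean algorithm:
21 = 1*16 + 5
16 = 3*5 + 1
5 = 5*1 + 0
The gcd is 1. Working backward:
1 = 16 − 3·5
1 = −3·21 + 4·16
So 16·4 ≡ 1 (mod 21).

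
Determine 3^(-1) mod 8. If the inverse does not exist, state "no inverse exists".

gcd(8, 3) by repeated division:
8 = 2*3 + 2
3 = 1*2 + 1
2 = 2*1 + 0
The gcd is 1. Working backward:
1 = 3 − 2
1 = −8 + 3·3
So 3·3 ≡ 1 (mod 8).

3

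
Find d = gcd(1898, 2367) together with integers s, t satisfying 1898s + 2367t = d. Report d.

1

Repeated division:
2367 = 1·1898 + 469
1898 = 4·469 + 22
469 = 21·22 + 7
22 = 3·7 + 1
7 = 7·1 + 0
gcd(1898, 2367) = 1.
Back-substituting:
1 = 22 − 3·7
1 = −3·469 + 64·22
1 = 64·1898 − 259·469
1 = −259·2367 + 323·1898
So 1 = (-259)·2367 + (323)·1898.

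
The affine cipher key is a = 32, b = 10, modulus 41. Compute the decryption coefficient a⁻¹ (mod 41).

9

gcd(41, 32) by repeated division:
41 = 1×32 + 9
32 = 3×9 + 5
9 = 1×5 + 4
5 = 1×4 + 1
4 = 4×1 + 0
Since gcd(32, 41) = 1, back-substitute to write 1 as a combination:
1 = 5 − 4
1 = −9 + 2·5
1 = 2·32 − 7·9
1 = −7·41 + 9·32
So 32·9 ≡ 1 (mod 41).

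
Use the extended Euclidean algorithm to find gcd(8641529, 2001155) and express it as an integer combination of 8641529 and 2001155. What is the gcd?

Euclidean algorithm:
8641529 = 4×2001155 + 636909
2001155 = 3×636909 + 90428
636909 = 7×90428 + 3913
90428 = 23×3913 + 429
3913 = 9×429 + 52
429 = 8×52 + 13
52 = 4×13 + 0
gcd(8641529, 2001155) = 13.
Working backward:
13 = 429 − 8·52
13 = −8·3913 + 73·429
13 = 73·90428 − 1687·3913
13 = −1687·636909 + 11882·90428
13 = 11882·2001155 − 37333·636909
13 = −37333·8641529 + 161214·2001155
So 13 = (-37333)·8641529 + (161214)·2001155.

13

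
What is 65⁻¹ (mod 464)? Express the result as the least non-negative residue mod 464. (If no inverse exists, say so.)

257

Run Euclid on (464, 65):
464 = 7×65 + 9
65 = 7×9 + 2
9 = 4×2 + 1
2 = 2×1 + 0
The gcd is 1. Working backward:
1 = 9 − 4·2
1 = −4·65 + 29·9
1 = 29·464 − 207·65
So 65·(-207) ≡ 1 (mod 464), and -207 ≡ 257 (mod 464).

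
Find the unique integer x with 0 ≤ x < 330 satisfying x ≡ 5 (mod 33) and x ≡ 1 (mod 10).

71

Write x = 5 + 33·k. Then 33·k ≡ 1 − 5 ≡ 6 (mod 10).
Need 33⁻¹ mod 10. Extended Euclid on (10, 3):
10 = 3×3 + 1
3 = 3×1 + 0
Back-substitute:
1 = 10 − 3·3
33⁻¹ ≡ 7 (mod 10), so k ≡ 7·6 ≡ 2 (mod 10).
x = 5 + 33·2 = 71.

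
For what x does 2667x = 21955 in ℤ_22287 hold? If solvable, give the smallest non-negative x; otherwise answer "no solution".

no solution

gcd(2667, 22287):
22287 = 8×2667 + 951
2667 = 2×951 + 765
951 = 1×765 + 186
765 = 4×186 + 21
186 = 8×21 + 18
21 = 1×18 + 3
18 = 6×3 + 0
gcd = 3, but 3 ∤ 21955, so the congruence has no solution.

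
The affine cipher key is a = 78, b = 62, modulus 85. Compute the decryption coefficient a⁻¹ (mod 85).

Run Euclid on (85, 78):
85 = 1×78 + 7
78 = 11×7 + 1
7 = 7×1 + 0
gcd = 1, so the inverse exists. Back-substitute:
1 = 78 − 11·7
1 = −11·85 + 12·78
So 78·12 ≡ 1 (mod 85).

12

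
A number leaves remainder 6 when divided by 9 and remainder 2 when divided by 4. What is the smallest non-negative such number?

6

Write x = 6 + 9·k. Then 9·k ≡ 2 − 6 ≡ 0 (mod 4).
Need 9⁻¹ mod 4. Extended Euclid on (4, 1):
4 = 4×1 + 0
9⁻¹ ≡ 1 (mod 4), so k ≡ 1·0 ≡ 0 (mod 4).
x = 6 + 9·0 = 6.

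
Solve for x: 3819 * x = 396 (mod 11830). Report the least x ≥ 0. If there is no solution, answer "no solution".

First find gcd(3819, 11830):
11830 = 3·3819 + 373
3819 = 10·373 + 89
373 = 4·89 + 17
89 = 5·17 + 4
17 = 4·4 + 1
4 = 4·1 + 0
gcd = 1, so a unique solution mod 11830 exists.
Back-substitute for the Bézout coefficients:
1 = 17 − 4·4
1 = −4·89 + 21·17
1 = 21·373 − 88·89
1 = −88·3819 + 901·373
1 = 901·11830 − 2791·3819
So 3819·(-2791) ≡ 1 (mod 11830), giving 3819⁻¹ ≡ 9039.
x ≡ 3819⁻¹·396 ≡ 9039·396 ≡ 6784 (mod 11830).

6784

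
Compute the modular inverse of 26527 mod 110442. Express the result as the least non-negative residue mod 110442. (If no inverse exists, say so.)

27241

Apply the Euclidean algorithm to 110442 and 26527:
110442 = 4×26527 + 4334
26527 = 6×4334 + 523
4334 = 8×523 + 150
523 = 3×150 + 73
150 = 2×73 + 4
73 = 18×4 + 1
4 = 4×1 + 0
Since gcd(26527, 110442) = 1, back-substitute to write 1 as a combination:
1 = 73 − 18·4
1 = −18·150 + 37·73
1 = 37·523 − 129·150
1 = −129·4334 + 1069·523
1 = 1069·26527 − 6543·4334
1 = −6543·110442 + 27241·26527
So 26527·27241 ≡ 1 (mod 110442).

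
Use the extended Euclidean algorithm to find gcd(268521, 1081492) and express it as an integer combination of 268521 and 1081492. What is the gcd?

Euclidean algorithm:
1081492 = 4·268521 + 7408
268521 = 36·7408 + 1833
7408 = 4·1833 + 76
1833 = 24·76 + 9
76 = 8·9 + 4
9 = 2·4 + 1
4 = 4·1 + 0
gcd(268521, 1081492) = 1.
Express as a combination:
1 = 9 − 2·4
1 = −2·76 + 17·9
1 = 17·1833 − 410·76
1 = −410·7408 + 1657·1833
1 = 1657·268521 − 60062·7408
1 = −60062·1081492 + 241905·268521
So 1 = (-60062)·1081492 + (241905)·268521.

1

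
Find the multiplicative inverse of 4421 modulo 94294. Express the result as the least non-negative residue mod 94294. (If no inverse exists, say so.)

Run Euclid on (94294, 4421):
94294 = 21×4421 + 1453
4421 = 3×1453 + 62
1453 = 23×62 + 27
62 = 2×27 + 8
27 = 3×8 + 3
8 = 2×3 + 2
3 = 1×2 + 1
2 = 2×1 + 0
The gcd is 1. Working backward:
1 = 3 − 2
1 = −8 + 3·3
1 = 3·27 − 10·8
1 = −10·62 + 23·27
1 = 23·1453 − 539·62
1 = −539·4421 + 1640·1453
1 = 1640·94294 − 34979·4421
Hence 4421⁻¹ ≡ -34979 ≡ 59315 (mod 94294).

59315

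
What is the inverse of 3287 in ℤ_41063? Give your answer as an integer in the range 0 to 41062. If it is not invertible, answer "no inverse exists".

Apply the Euclidean algorithm to 41063 and 3287:
41063 = 12·3287 + 1619
3287 = 2·1619 + 49
1619 = 33·49 + 2
49 = 24·2 + 1
2 = 2·1 + 0
Since gcd(3287, 41063) = 1, back-substitute to write 1 as a combination:
1 = 49 − 24·2
1 = −24·1619 + 793·49
1 = 793·3287 − 1610·1619
1 = −1610·41063 + 20113·3287
So 3287·20113 ≡ 1 (mod 41063).

20113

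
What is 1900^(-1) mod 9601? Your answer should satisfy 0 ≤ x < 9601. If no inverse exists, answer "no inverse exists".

8080

Extended Euclidean algorithm:
9601 = 5*1900 + 101
1900 = 18*101 + 82
101 = 1*82 + 19
82 = 4*19 + 6
19 = 3*6 + 1
6 = 6*1 + 0
Since gcd(1900, 9601) = 1, back-substitute to write 1 as a combination:
1 = 19 − 3·6
1 = −3·82 + 13·19
1 = 13·101 − 16·82
1 = −16·1900 + 301·101
1 = 301·9601 − 1521·1900
Thus 1900·(-1521) ≡ 1 (mod 9601); reducing, -1521 mod 9601 = 8080.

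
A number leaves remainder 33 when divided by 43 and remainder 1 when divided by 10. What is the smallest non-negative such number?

291

Write x = 33 + 43·k. Then 43·k ≡ 1 − 33 ≡ 8 (mod 10).
Need 43⁻¹ mod 10. Extended Euclid on (10, 3):
10 = 3·3 + 1
3 = 3·1 + 0
Back-substitute:
1 = 10 − 3·3
43⁻¹ ≡ 7 (mod 10), so k ≡ 7·8 ≡ 6 (mod 10).
x = 33 + 43·6 = 291.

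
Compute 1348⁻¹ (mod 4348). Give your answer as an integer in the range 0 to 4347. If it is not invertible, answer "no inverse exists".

Compute gcd(1348, 4348):
4348 = 3·1348 + 304
1348 = 4·304 + 132
304 = 2·132 + 40
132 = 3·40 + 12
40 = 3·12 + 4
12 = 3·4 + 0
Since gcd = 4 > 1, 1348 is not a unit mod 4348.

no inverse exists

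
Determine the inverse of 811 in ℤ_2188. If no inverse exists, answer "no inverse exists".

259

Apply the Euclidean algorithm to 2188 and 811:
2188 = 2×811 + 566
811 = 1×566 + 245
566 = 2×245 + 76
245 = 3×76 + 17
76 = 4×17 + 8
17 = 2×8 + 1
8 = 8×1 + 0
Since gcd(811, 2188) = 1, back-substitute to write 1 as a combination:
1 = 17 − 2·8
1 = −2·76 + 9·17
1 = 9·245 − 29·76
1 = −29·566 + 67·245
1 = 67·811 − 96·566
1 = −96·2188 + 259·811
So 811·259 ≡ 1 (mod 2188).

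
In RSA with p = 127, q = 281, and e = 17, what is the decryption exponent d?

20753

φ(n) = (p−1)(q−1) = 126·280 = 35280.
Need d with 17·d ≡ 1 (mod 35280). Apply the extended Euclidean algorithm:
35280 = 2075×17 + 5
17 = 3×5 + 2
5 = 2×2 + 1
2 = 2×1 + 0
Back-substitute:
1 = 5 − 2·2
1 = −2·17 + 7·5
1 = 7·35280 − 14527·17
So 17·(-14527) ≡ 1 (mod 35280), hence d ≡ -14527 ≡ 20753 (mod 35280).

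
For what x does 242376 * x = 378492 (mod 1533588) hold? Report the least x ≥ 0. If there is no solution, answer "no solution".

106332

First find gcd(242376, 1533588):
1533588 = 6×242376 + 79332
242376 = 3×79332 + 4380
79332 = 18×4380 + 492
4380 = 8×492 + 444
492 = 1×444 + 48
444 = 9×48 + 12
48 = 4×12 + 0
gcd = 12 and 12 | 378492, so solutions exist. Divide through by 12: 20198x ≡ 31541 (mod 127799).
Now find 20198⁻¹ mod 127799:
127799 = 6*20198 + 6611
20198 = 3*6611 + 365
6611 = 18*365 + 41
365 = 8*41 + 37
41 = 1*37 + 4
37 = 9*4 + 1
4 = 4*1 + 0
Back-substitute:
1 = 37 − 9·4
1 = −9·41 + 10·37
1 = 10·365 − 89·41
1 = −89·6611 + 1612·365
1 = 1612·20198 − 4925·6611
1 = −4925·127799 + 31162·20198
So 20198⁻¹ ≡ 31162 (mod 127799).
Then x ≡ 31162·31541 ≡ 106332 (mod 127799); the smallest non-negative solution is x = 106332.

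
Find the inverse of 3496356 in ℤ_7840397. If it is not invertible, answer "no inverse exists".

6060169

Apply the Euclidean algorithm to 7840397 and 3496356:
7840397 = 2·3496356 + 847685
3496356 = 4·847685 + 105616
847685 = 8·105616 + 2757
105616 = 38·2757 + 850
2757 = 3·850 + 207
850 = 4·207 + 22
207 = 9·22 + 9
22 = 2·9 + 4
9 = 2·4 + 1
4 = 4·1 + 0
The gcd is 1. Working backward:
1 = 9 − 2·4
1 = −2·22 + 5·9
1 = 5·207 − 47·22
1 = −47·850 + 193·207
1 = 193·2757 − 626·850
1 = −626·105616 + 23981·2757
1 = 23981·847685 − 192474·105616
1 = −192474·3496356 + 793877·847685
1 = 793877·7840397 − 1780228·3496356
Thus 3496356·(-1780228) ≡ 1 (mod 7840397); reducing, -1780228 mod 7840397 = 6060169.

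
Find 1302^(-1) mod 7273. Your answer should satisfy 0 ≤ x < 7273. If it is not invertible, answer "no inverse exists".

no inverse exists

Compute gcd(1302, 7273):
7273 = 5·1302 + 763
1302 = 1·763 + 539
763 = 1·539 + 224
539 = 2·224 + 91
224 = 2·91 + 42
91 = 2·42 + 7
42 = 6·7 + 0
The gcd is 7, not 1, hence no inverse exists.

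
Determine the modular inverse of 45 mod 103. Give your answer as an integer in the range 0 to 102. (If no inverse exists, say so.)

gcd(103, 45) by repeated division:
103 = 2*45 + 13
45 = 3*13 + 6
13 = 2*6 + 1
6 = 6*1 + 0
Since gcd(45, 103) = 1, back-substitute to write 1 as a combination:
1 = 13 − 2·6
1 = −2·45 + 7·13
1 = 7·103 − 16·45
Thus 45·(-16) ≡ 1 (mod 103); reducing, -16 mod 103 = 87.

87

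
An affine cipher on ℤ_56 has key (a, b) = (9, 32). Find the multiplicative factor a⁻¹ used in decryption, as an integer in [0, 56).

25

gcd(56, 9) by repeated division:
56 = 6×9 + 2
9 = 4×2 + 1
2 = 2×1 + 0
The gcd is 1. Working backward:
1 = 9 − 4·2
1 = −4·56 + 25·9
So 9·25 ≡ 1 (mod 56).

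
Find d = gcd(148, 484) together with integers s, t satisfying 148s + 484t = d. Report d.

Euclidean algorithm:
484 = 3*148 + 40
148 = 3*40 + 28
40 = 1*28 + 12
28 = 2*12 + 4
12 = 3*4 + 0
gcd(148, 484) = 4.
Back-substituting:
4 = 28 − 2·12
4 = −2·40 + 3·28
4 = 3·148 − 11·40
4 = −11·484 + 36·148
So 4 = (-11)·484 + (36)·148.

4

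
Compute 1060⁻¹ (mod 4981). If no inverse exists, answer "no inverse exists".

1499

Extended Euclidean algorithm:
4981 = 4*1060 + 741
1060 = 1*741 + 319
741 = 2*319 + 103
319 = 3*103 + 10
103 = 10*10 + 3
10 = 3*3 + 1
3 = 3*1 + 0
Since gcd(1060, 4981) = 1, back-substitute to write 1 as a combination:
1 = 10 − 3·3
1 = −3·103 + 31·10
1 = 31·319 − 96·103
1 = −96·741 + 223·319
1 = 223·1060 − 319·741
1 = −319·4981 + 1499·1060
So 1060·1499 ≡ 1 (mod 4981).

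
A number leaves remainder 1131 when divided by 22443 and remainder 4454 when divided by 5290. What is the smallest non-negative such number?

92039874

Write x = 1131 + 22443·k. Then 22443·k ≡ 4454 − 1131 ≡ 3323 (mod 5290).
Need 22443⁻¹ mod 5290. Extended Euclid on (5290, 1283):
5290 = 4×1283 + 158
1283 = 8×158 + 19
158 = 8×19 + 6
19 = 3×6 + 1
6 = 6×1 + 0
Back-substitute:
1 = 19 − 3·6
1 = −3·158 + 25·19
1 = 25·1283 − 203·158
1 = −203·5290 + 837·1283
22443⁻¹ ≡ 837 (mod 5290), so k ≡ 837·3323 ≡ 4101 (mod 5290).
x = 1131 + 22443·4101 = 92039874.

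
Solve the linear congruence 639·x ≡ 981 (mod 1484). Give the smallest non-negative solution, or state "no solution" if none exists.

963

First find gcd(639, 1484):
1484 = 2·639 + 206
639 = 3·206 + 21
206 = 9·21 + 17
21 = 1·17 + 4
17 = 4·4 + 1
4 = 4·1 + 0
gcd = 1, so a unique solution mod 1484 exists.
Back-substitute for the Bézout coefficients:
1 = 17 − 4·4
1 = −4·21 + 5·17
1 = 5·206 − 49·21
1 = −49·639 + 152·206
1 = 152·1484 − 353·639
So 639·(-353) ≡ 1 (mod 1484), giving 639⁻¹ ≡ 1131.
x ≡ 639⁻¹·981 ≡ 1131·981 ≡ 963 (mod 1484).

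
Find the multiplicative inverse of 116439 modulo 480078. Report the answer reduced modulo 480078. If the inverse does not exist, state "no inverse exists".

no inverse exists

Euclidean algorithm on 480078, 116439:
480078 = 4*116439 + 14322
116439 = 8*14322 + 1863
14322 = 7*1863 + 1281
1863 = 1*1281 + 582
1281 = 2*582 + 117
582 = 4*117 + 114
117 = 1*114 + 3
114 = 38*3 + 0
gcd(116439, 480078) = 3 ≠ 1, so 116439 has no multiplicative inverse modulo 480078.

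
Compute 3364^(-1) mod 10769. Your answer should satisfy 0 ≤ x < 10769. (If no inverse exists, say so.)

8717

Apply the Euclidean algorithm to 10769 and 3364:
10769 = 3*3364 + 677
3364 = 4*677 + 656
677 = 1*656 + 21
656 = 31*21 + 5
21 = 4*5 + 1
5 = 5*1 + 0
Since gcd(3364, 10769) = 1, back-substitute to write 1 as a combination:
1 = 21 − 4·5
1 = −4·656 + 125·21
1 = 125·677 − 129·656
1 = −129·3364 + 641·677
1 = 641·10769 − 2052·3364
Thus 3364·(-2052) ≡ 1 (mod 10769); reducing, -2052 mod 10769 = 8717.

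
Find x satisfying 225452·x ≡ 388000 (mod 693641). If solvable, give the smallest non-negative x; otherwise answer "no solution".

344847

First find gcd(225452, 693641):
693641 = 3×225452 + 17285
225452 = 13×17285 + 747
17285 = 23×747 + 104
747 = 7×104 + 19
104 = 5×19 + 9
19 = 2×9 + 1
9 = 9×1 + 0
gcd = 1, so a unique solution mod 693641 exists.
Back-substitute for the Bézout coefficients:
1 = 19 − 2·9
1 = −2·104 + 11·19
1 = 11·747 − 79·104
1 = −79·17285 + 1828·747
1 = 1828·225452 − 23843·17285
1 = −23843·693641 + 73357·225452
So 225452·(73357) ≡ 1 (mod 693641), giving 225452⁻¹ ≡ 73357.
x ≡ 225452⁻¹·388000 ≡ 73357·388000 ≡ 344847 (mod 693641).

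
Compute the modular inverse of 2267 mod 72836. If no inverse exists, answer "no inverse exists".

13719

Apply the Euclidean algorithm to 72836 and 2267:
72836 = 32·2267 + 292
2267 = 7·292 + 223
292 = 1·223 + 69
223 = 3·69 + 16
69 = 4·16 + 5
16 = 3·5 + 1
5 = 5·1 + 0
The gcd is 1. Working backward:
1 = 16 − 3·5
1 = −3·69 + 13·16
1 = 13·223 − 42·69
1 = −42·292 + 55·223
1 = 55·2267 − 427·292
1 = −427·72836 + 13719·2267
So 2267·13719 ≡ 1 (mod 72836).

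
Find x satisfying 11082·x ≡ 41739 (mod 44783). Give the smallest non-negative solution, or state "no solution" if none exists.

4259

First find gcd(11082, 44783):
44783 = 4×11082 + 455
11082 = 24×455 + 162
455 = 2×162 + 131
162 = 1×131 + 31
131 = 4×31 + 7
31 = 4×7 + 3
7 = 2×3 + 1
3 = 3×1 + 0
gcd = 1, so a unique solution mod 44783 exists.
Back-substitute for the Bézout coefficients:
1 = 7 − 2·3
1 = −2·31 + 9·7
1 = 9·131 − 38·31
1 = −38·162 + 47·131
1 = 47·455 − 132·162
1 = −132·11082 + 3215·455
1 = 3215·44783 − 12992·11082
So 11082·(-12992) ≡ 1 (mod 44783), giving 11082⁻¹ ≡ 31791.
x ≡ 11082⁻¹·41739 ≡ 31791·41739 ≡ 4259 (mod 44783).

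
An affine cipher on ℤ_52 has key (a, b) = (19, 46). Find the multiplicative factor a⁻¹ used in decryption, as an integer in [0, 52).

11

Apply the Euclidean algorithm to 52 and 19:
52 = 2×19 + 14
19 = 1×14 + 5
14 = 2×5 + 4
5 = 1×4 + 1
4 = 4×1 + 0
gcd = 1, so the inverse exists. Back-substitute:
1 = 5 − 4
1 = −14 + 3·5
1 = 3·19 − 4·14
1 = −4·52 + 11·19
So 19·11 ≡ 1 (mod 52).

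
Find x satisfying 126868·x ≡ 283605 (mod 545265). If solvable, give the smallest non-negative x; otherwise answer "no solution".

27195

First find gcd(126868, 545265):
545265 = 4·126868 + 37793
126868 = 3·37793 + 13489
37793 = 2·13489 + 10815
13489 = 1·10815 + 2674
10815 = 4·2674 + 119
2674 = 22·119 + 56
119 = 2·56 + 7
56 = 8·7 + 0
gcd = 7 and 7 | 283605, so solutions exist. Divide through by 7: 18124x ≡ 40515 (mod 77895).
Now find 18124⁻¹ mod 77895:
77895 = 4·18124 + 5399
18124 = 3·5399 + 1927
5399 = 2·1927 + 1545
1927 = 1·1545 + 382
1545 = 4·382 + 17
382 = 22·17 + 8
17 = 2·8 + 1
8 = 8·1 + 0
Back-substitute:
1 = 17 − 2·8
1 = −2·382 + 45·17
1 = 45·1545 − 182·382
1 = −182·1927 + 227·1545
1 = 227·5399 − 636·1927
1 = −636·18124 + 2135·5399
1 = 2135·77895 − 9176·18124
So 18124·(-9176) ≡ 1 (mod 77895), i.e. 18124⁻¹ ≡ 68719.
Then x ≡ 68719·40515 ≡ 27195 (mod 77895); the smallest non-negative solution is x = 27195.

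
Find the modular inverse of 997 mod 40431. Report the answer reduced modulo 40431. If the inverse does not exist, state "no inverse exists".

gcd(40431, 997) by repeated division:
40431 = 40*997 + 551
997 = 1*551 + 446
551 = 1*446 + 105
446 = 4*105 + 26
105 = 4*26 + 1
26 = 26*1 + 0
Since gcd(997, 40431) = 1, back-substitute to write 1 as a combination:
1 = 105 − 4·26
1 = −4·446 + 17·105
1 = 17·551 − 21·446
1 = −21·997 + 38·551
1 = 38·40431 − 1541·997
So 997·(-1541) ≡ 1 (mod 40431), and -1541 ≡ 38890 (mod 40431).

38890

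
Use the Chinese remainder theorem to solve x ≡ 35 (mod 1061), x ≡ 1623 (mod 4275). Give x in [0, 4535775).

4464723

Write x = 35 + 1061·k. Then 1061·k ≡ 1623 − 35 ≡ 1588 (mod 4275).
Need 1061⁻¹ mod 4275. Extended Euclid on (4275, 1061):
4275 = 4*1061 + 31
1061 = 34*31 + 7
31 = 4*7 + 3
7 = 2*3 + 1
3 = 3*1 + 0
Back-substitute:
1 = 7 − 2·3
1 = −2·31 + 9·7
1 = 9·1061 − 308·31
1 = −308·4275 + 1241·1061
1061⁻¹ ≡ 1241 (mod 4275), so k ≡ 1241·1588 ≡ 4208 (mod 4275).
x = 35 + 1061·4208 = 4464723.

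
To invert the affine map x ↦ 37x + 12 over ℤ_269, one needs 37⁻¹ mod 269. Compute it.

80

Run Euclid on (269, 37):
269 = 7·37 + 10
37 = 3·10 + 7
10 = 1·7 + 3
7 = 2·3 + 1
3 = 3·1 + 0
The gcd is 1. Working backward:
1 = 7 − 2·3
1 = −2·10 + 3·7
1 = 3·37 − 11·10
1 = −11·269 + 80·37
So 37·80 ≡ 1 (mod 269).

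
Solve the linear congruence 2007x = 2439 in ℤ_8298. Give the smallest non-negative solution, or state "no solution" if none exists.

179

First find gcd(2007, 8298):
8298 = 4·2007 + 270
2007 = 7·270 + 117
270 = 2·117 + 36
117 = 3·36 + 9
36 = 4·9 + 0
gcd = 9 and 9 | 2439, so solutions exist. Divide through by 9: 223x ≡ 271 (mod 922).
Now find 223⁻¹ mod 922:
922 = 4×223 + 30
223 = 7×30 + 13
30 = 2×13 + 4
13 = 3×4 + 1
4 = 4×1 + 0
Back-substitute:
1 = 13 − 3·4
1 = −3·30 + 7·13
1 = 7·223 − 52·30
1 = −52·922 + 215·223
So 223⁻¹ ≡ 215 (mod 922).
Then x ≡ 215·271 ≡ 179 (mod 922); the smallest non-negative solution is x = 179.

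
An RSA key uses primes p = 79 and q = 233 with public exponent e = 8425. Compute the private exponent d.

10297

φ(n) = (p−1)(q−1) = 78·232 = 18096.
Need d with 8425·d ≡ 1 (mod 18096). Apply the extended Euclidean algorithm:
18096 = 2*8425 + 1246
8425 = 6*1246 + 949
1246 = 1*949 + 297
949 = 3*297 + 58
297 = 5*58 + 7
58 = 8*7 + 2
7 = 3*2 + 1
2 = 2*1 + 0
Back-substitute:
1 = 7 − 3·2
1 = −3·58 + 25·7
1 = 25·297 − 128·58
1 = −128·949 + 409·297
1 = 409·1246 − 537·949
1 = −537·8425 + 3631·1246
1 = 3631·18096 − 7799·8425
So 8425·(-7799) ≡ 1 (mod 18096), hence d ≡ -7799 ≡ 10297 (mod 18096).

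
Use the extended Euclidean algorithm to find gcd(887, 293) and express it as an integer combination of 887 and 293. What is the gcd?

Apply Euclid's algorithm to 887 and 293:
887 = 3·293 + 8
293 = 36·8 + 5
8 = 1·5 + 3
5 = 1·3 + 2
3 = 1·2 + 1
2 = 2·1 + 0
gcd(887, 293) = 1.
Back-substituting:
1 = 3 − 2
1 = −5 + 2·3
1 = 2·8 − 3·5
1 = −3·293 + 110·8
1 = 110·887 − 333·293
So 1 = (110)·887 + (-333)·293.

1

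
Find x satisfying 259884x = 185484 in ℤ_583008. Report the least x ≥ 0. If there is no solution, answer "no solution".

8577

First find gcd(259884, 583008):
583008 = 2·259884 + 63240
259884 = 4·63240 + 6924
63240 = 9·6924 + 924
6924 = 7·924 + 456
924 = 2·456 + 12
456 = 38·12 + 0
gcd = 12 and 12 | 185484, so solutions exist. Divide through by 12: 21657x ≡ 15457 (mod 48584).
Now find 21657⁻¹ mod 48584:
48584 = 2×21657 + 5270
21657 = 4×5270 + 577
5270 = 9×577 + 77
577 = 7×77 + 38
77 = 2×38 + 1
38 = 38×1 + 0
Back-substitute:
1 = 77 − 2·38
1 = −2·577 + 15·77
1 = 15·5270 − 137·577
1 = −137·21657 + 563·5270
1 = 563·48584 − 1263·21657
So 21657·(-1263) ≡ 1 (mod 48584), i.e. 21657⁻¹ ≡ 47321.
Then x ≡ 47321·15457 ≡ 8577 (mod 48584); the smallest non-negative solution is x = 8577.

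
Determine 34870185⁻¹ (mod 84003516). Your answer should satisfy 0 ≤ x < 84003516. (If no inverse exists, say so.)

no inverse exists

Euclidean algorithm on 84003516, 34870185:
84003516 = 2×34870185 + 14263146
34870185 = 2×14263146 + 6343893
14263146 = 2×6343893 + 1575360
6343893 = 4×1575360 + 42453
1575360 = 37×42453 + 4599
42453 = 9×4599 + 1062
4599 = 4×1062 + 351
1062 = 3×351 + 9
351 = 39×9 + 0
The gcd is 9, not 1, hence no inverse exists.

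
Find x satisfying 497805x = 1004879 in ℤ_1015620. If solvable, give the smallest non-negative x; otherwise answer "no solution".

gcd(497805, 1015620):
1015620 = 2×497805 + 20010
497805 = 24×20010 + 17565
20010 = 1×17565 + 2445
17565 = 7×2445 + 450
2445 = 5×450 + 195
450 = 2×195 + 60
195 = 3×60 + 15
60 = 4×15 + 0
gcd = 15, but 15 ∤ 1004879, so the congruence has no solution.

no solution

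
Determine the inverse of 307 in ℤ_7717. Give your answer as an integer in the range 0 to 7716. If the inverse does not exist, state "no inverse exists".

Extended Euclidean algorithm:
7717 = 25×307 + 42
307 = 7×42 + 13
42 = 3×13 + 3
13 = 4×3 + 1
3 = 3×1 + 0
gcd = 1, so the inverse exists. Back-substitute:
1 = 13 − 4·3
1 = −4·42 + 13·13
1 = 13·307 − 95·42
1 = −95·7717 + 2388·307
So 307·2388 ≡ 1 (mod 7717).

2388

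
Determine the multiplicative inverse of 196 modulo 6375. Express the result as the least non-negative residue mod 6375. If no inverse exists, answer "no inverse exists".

Run Euclid on (6375, 196):
6375 = 32×196 + 103
196 = 1×103 + 93
103 = 1×93 + 10
93 = 9×10 + 3
10 = 3×3 + 1
3 = 3×1 + 0
gcd = 1, so the inverse exists. Back-substitute:
1 = 10 − 3·3
1 = −3·93 + 28·10
1 = 28·103 − 31·93
1 = −31·196 + 59·103
1 = 59·6375 − 1919·196
Hence 196⁻¹ ≡ -1919 ≡ 4456 (mod 6375).

4456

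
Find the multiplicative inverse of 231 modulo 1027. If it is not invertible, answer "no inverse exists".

gcd(1027, 231) by repeated division:
1027 = 4×231 + 103
231 = 2×103 + 25
103 = 4×25 + 3
25 = 8×3 + 1
3 = 3×1 + 0
gcd = 1, so the inverse exists. Back-substitute:
1 = 25 − 8·3
1 = −8·103 + 33·25
1 = 33·231 − 74·103
1 = −74·1027 + 329·231
So 231·329 ≡ 1 (mod 1027).

329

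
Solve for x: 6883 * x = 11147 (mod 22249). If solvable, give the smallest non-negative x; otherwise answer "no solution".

16791

First find gcd(6883, 22249):
22249 = 3·6883 + 1600
6883 = 4·1600 + 483
1600 = 3·483 + 151
483 = 3·151 + 30
151 = 5·30 + 1
30 = 30·1 + 0
gcd = 1, so a unique solution mod 22249 exists.
Back-substitute for the Bézout coefficients:
1 = 151 − 5·30
1 = −5·483 + 16·151
1 = 16·1600 − 53·483
1 = −53·6883 + 228·1600
1 = 228·22249 − 737·6883
So 6883·(-737) ≡ 1 (mod 22249), giving 6883⁻¹ ≡ 21512.
x ≡ 6883⁻¹·11147 ≡ 21512·11147 ≡ 16791 (mod 22249).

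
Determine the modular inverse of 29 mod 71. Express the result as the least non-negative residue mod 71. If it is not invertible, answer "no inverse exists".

Apply the Euclidean algorithm to 71 and 29:
71 = 2·29 + 13
29 = 2·13 + 3
13 = 4·3 + 1
3 = 3·1 + 0
gcd = 1, so the inverse exists. Back-substitute:
1 = 13 − 4·3
1 = −4·29 + 9·13
1 = 9·71 − 22·29
Hence 29⁻¹ ≡ -22 ≡ 49 (mod 71).

49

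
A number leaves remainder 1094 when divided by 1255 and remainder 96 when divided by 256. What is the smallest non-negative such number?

Write x = 1094 + 1255·k. Then 1255·k ≡ 96 − 1094 ≡ 26 (mod 256).
Need 1255⁻¹ mod 256. Extended Euclid on (256, 231):
256 = 1·231 + 25
231 = 9·25 + 6
25 = 4·6 + 1
6 = 6·1 + 0
Back-substitute:
1 = 25 − 4·6
1 = −4·231 + 37·25
1 = 37·256 − 41·231
1255⁻¹ ≡ 215 (mod 256), so k ≡ 215·26 ≡ 214 (mod 256).
x = 1094 + 1255·214 = 269664.

269664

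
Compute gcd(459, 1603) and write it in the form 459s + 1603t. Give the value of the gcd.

Euclidean algorithm:
1603 = 3·459 + 226
459 = 2·226 + 7
226 = 32·7 + 2
7 = 3·2 + 1
2 = 2·1 + 0
gcd(459, 1603) = 1.
Working backward:
1 = 7 − 3·2
1 = −3·226 + 97·7
1 = 97·459 − 197·226
1 = −197·1603 + 688·459
So 1 = (-197)·1603 + (688)·459.

1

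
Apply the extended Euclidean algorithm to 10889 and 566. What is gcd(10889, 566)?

1

Repeated division:
10889 = 19×566 + 135
566 = 4×135 + 26
135 = 5×26 + 5
26 = 5×5 + 1
5 = 5×1 + 0
gcd(10889, 566) = 1.
Express as a combination:
1 = 26 − 5·5
1 = −5·135 + 26·26
1 = 26·566 − 109·135
1 = −109·10889 + 2097·566
So 1 = (-109)·10889 + (2097)·566.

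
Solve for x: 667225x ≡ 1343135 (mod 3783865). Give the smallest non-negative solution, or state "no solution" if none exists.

First find gcd(667225, 3783865):
3783865 = 5*667225 + 447740
667225 = 1*447740 + 219485
447740 = 2*219485 + 8770
219485 = 25*8770 + 235
8770 = 37*235 + 75
235 = 3*75 + 10
75 = 7*10 + 5
10 = 2*5 + 0
gcd = 5 and 5 | 1343135, so solutions exist. Divide through by 5: 133445x ≡ 268627 (mod 756773).
Now find 133445⁻¹ mod 756773:
756773 = 5×133445 + 89548
133445 = 1×89548 + 43897
89548 = 2×43897 + 1754
43897 = 25×1754 + 47
1754 = 37×47 + 15
47 = 3×15 + 2
15 = 7×2 + 1
2 = 2×1 + 0
Back-substitute:
1 = 15 − 7·2
1 = −7·47 + 22·15
1 = 22·1754 − 821·47
1 = −821·43897 + 20547·1754
1 = 20547·89548 − 41915·43897
1 = −41915·133445 + 62462·89548
1 = 62462·756773 − 354225·133445
So 133445·(-354225) ≡ 1 (mod 756773), i.e. 133445⁻¹ ≡ 402548.
Then x ≡ 402548·268627 ≡ 724399 (mod 756773); the smallest non-negative solution is x = 724399.

724399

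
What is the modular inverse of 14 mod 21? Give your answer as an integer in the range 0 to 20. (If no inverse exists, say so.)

Euclidean algorithm on 21, 14:
21 = 1·14 + 7
14 = 2·7 + 0
Since gcd = 7 > 1, 14 is not a unit mod 21.

no inverse exists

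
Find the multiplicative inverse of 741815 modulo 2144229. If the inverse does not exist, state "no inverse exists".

2066318

gcd(2144229, 741815) by repeated division:
2144229 = 2*741815 + 660599
741815 = 1*660599 + 81216
660599 = 8*81216 + 10871
81216 = 7*10871 + 5119
10871 = 2*5119 + 633
5119 = 8*633 + 55
633 = 11*55 + 28
55 = 1*28 + 27
28 = 1*27 + 1
27 = 27*1 + 0
Since gcd(741815, 2144229) = 1, back-substitute to write 1 as a combination:
1 = 28 − 27
1 = −55 + 2·28
1 = 2·633 − 23·55
1 = −23·5119 + 186·633
1 = 186·10871 − 395·5119
1 = −395·81216 + 2951·10871
1 = 2951·660599 − 24003·81216
1 = −24003·741815 + 26954·660599
1 = 26954·2144229 − 77911·741815
So 741815·(-77911) ≡ 1 (mod 2144229), and -77911 ≡ 2066318 (mod 2144229).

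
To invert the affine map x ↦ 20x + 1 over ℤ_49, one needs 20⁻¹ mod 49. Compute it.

Run Euclid on (49, 20):
49 = 2×20 + 9
20 = 2×9 + 2
9 = 4×2 + 1
2 = 2×1 + 0
Since gcd(20, 49) = 1, back-substitute to write 1 as a combination:
1 = 9 − 4·2
1 = −4·20 + 9·9
1 = 9·49 − 22·20
Thus 20·(-22) ≡ 1 (mod 49); reducing, -22 mod 49 = 27.

27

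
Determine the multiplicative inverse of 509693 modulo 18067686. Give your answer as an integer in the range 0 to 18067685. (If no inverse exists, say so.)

5707475

Apply the Euclidean algorithm to 18067686 and 509693:
18067686 = 35×509693 + 228431
509693 = 2×228431 + 52831
228431 = 4×52831 + 17107
52831 = 3×17107 + 1510
17107 = 11×1510 + 497
1510 = 3×497 + 19
497 = 26×19 + 3
19 = 6×3 + 1
3 = 3×1 + 0
gcd = 1, so the inverse exists. Back-substitute:
1 = 19 − 6·3
1 = −6·497 + 157·19
1 = 157·1510 − 477·497
1 = −477·17107 + 5404·1510
1 = 5404·52831 − 16689·17107
1 = −16689·228431 + 72160·52831
1 = 72160·509693 − 161009·228431
1 = −161009·18067686 + 5707475·509693
So 509693·5707475 ≡ 1 (mod 18067686).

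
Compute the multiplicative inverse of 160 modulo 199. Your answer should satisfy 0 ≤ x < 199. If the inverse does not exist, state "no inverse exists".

51

Extended Euclidean algorithm:
199 = 1·160 + 39
160 = 4·39 + 4
39 = 9·4 + 3
4 = 1·3 + 1
3 = 3·1 + 0
gcd = 1, so the inverse exists. Back-substitute:
1 = 4 − 3
1 = −39 + 10·4
1 = 10·160 − 41·39
1 = −41·199 + 51·160
So 160·51 ≡ 1 (mod 199).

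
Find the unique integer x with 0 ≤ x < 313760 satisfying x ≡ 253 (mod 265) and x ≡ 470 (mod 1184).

233718

Write x = 253 + 265·k. Then 265·k ≡ 470 − 253 ≡ 217 (mod 1184).
Need 265⁻¹ mod 1184. Extended Euclid on (1184, 265):
1184 = 4*265 + 124
265 = 2*124 + 17
124 = 7*17 + 5
17 = 3*5 + 2
5 = 2*2 + 1
2 = 2*1 + 0
Back-substitute:
1 = 5 − 2·2
1 = −2·17 + 7·5
1 = 7·124 − 51·17
1 = −51·265 + 109·124
1 = 109·1184 − 487·265
265⁻¹ ≡ 697 (mod 1184), so k ≡ 697·217 ≡ 881 (mod 1184).
x = 253 + 265·881 = 233718.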